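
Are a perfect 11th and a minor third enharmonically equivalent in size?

No

A perfect eleventh is 17 semitones but a minor third is 3 semitones — different sizes.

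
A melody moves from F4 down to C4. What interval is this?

Descending from F4 to C4 is the same interval as ascending C4 to F4.
C to F spans four letter names (C-D-E-F) — that makes it a fourth of some quality.
The perfect fourth spans 5 semitones, and C4 to F4 is exactly 5 semitones — so this is a perfect fourth.

P4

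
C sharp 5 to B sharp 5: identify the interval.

major 7th

C to B spans seven letter names (C-D-E-F-G-A-B): a seventh.
The major seventh spans 11 semitones, and C#5 to B#5 is exactly 11 semitones — so this is a major seventh.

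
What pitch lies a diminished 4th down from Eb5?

B4

The fourth takes the letter from E down to B.
A diminished fourth spans 4 semitones, so from Eb5 the target pitch is B4.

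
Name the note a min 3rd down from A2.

F#2

The third takes the letter from A down to F.
Moving 3 semitones down from A2 (the size of a minor third) reaches F#2.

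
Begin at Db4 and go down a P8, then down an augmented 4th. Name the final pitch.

Abb2

Down a perfect octave from Db4: Db3 (12 semitones down).
Db3 down an augmented fourth → Abb2 (6 semitones).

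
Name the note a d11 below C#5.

G##3

Four letters down from C (plus an octave) reaches G.
Moving 16 semitones down from C#5 (the size of a diminished eleventh) reaches G##3.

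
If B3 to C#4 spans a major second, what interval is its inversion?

minor seventh

Interval numbers invert to sum to nine: 2 + 7 = 9, so a second inverts to a seventh.
And major becomes minor under inversion, so we get a minor seventh.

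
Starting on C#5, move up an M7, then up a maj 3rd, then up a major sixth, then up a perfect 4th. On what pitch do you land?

E##7

A major seventh up from C#5 is B#5.
A major third up from B#5 is D##6.
D##6 up a major sixth → B##6 (9 semitones).
Up a perfect fourth from B##6: E##7 (5 semitones up).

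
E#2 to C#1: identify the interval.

Descending from E#2 to C#1 is the same interval as ascending C#1 to E#2.
C to E spans three letter names (C-D-E), plus an octave, so the interval is some kind of tenth.
The major tenth spans 16 semitones, and C#1 to E#2 is exactly 16 semitones — so this is a major tenth.
(Equivalently, a compound major third: a major third plus an octave.)

major tenth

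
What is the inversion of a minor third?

The rule of nine gives the new number: 9 − 3 = 6, so a third becomes a sixth.
The quality also flips — minor becomes major — giving a major sixth.

major sixth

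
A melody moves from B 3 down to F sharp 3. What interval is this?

perfect 4th

Descending from B3 to F#3 is the same interval as ascending F#3 to B3.
F to B spans four letter names (F-G-A-B), so the interval is some kind of fourth.
The perfect fourth spans 5 semitones, and F#3 to B3 is exactly 5 semitones — so this is a perfect fourth.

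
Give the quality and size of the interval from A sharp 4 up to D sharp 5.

A to D spans four letter names (A-B-C-D): a fourth.
A#4 to D#5 is 5 semitones, matching the perfect fourth exactly, so the quality is perfect.

perfect 4th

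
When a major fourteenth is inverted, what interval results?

m2

First reduce the compound major fourteenth to its simple form, a major seventh.
Inverted interval numbers add to nine, so a seventh pairs with a second (7 + 2 = 9).
Quality inverts too: major becomes minor. That makes the inversion a minor second.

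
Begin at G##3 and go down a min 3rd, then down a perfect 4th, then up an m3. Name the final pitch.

A minor third down from G##3 is E##3.
E##3 down a perfect fourth → B##2 (5 semitones).
A minor third up from B##2 is D##3.

D##3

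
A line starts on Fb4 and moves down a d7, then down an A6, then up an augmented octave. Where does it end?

Fb4 down a diminished seventh → G3 (9 semitones).
G3 down an augmented sixth → Bbb2 (10 semitones).
An augmented octave up from Bbb2 is Bb3.

Bb3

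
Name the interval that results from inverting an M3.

The rule of nine gives the new number: 9 − 3 = 6, so a third becomes a sixth.
The quality also flips — major becomes minor — giving a minor sixth.

minor 6th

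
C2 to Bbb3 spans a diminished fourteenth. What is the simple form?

d7

Subtracting seven from the interval number removes an octave: 14 − 7 = 7.
So a diminished fourteenth is an octave plus a diminished seventh. The quality is unchanged.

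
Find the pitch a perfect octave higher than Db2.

For an octave the letter name doesn't change: still D, an octave up.
A perfect octave is 12 semitones; 12 semitones up from Db2 gives Db3.

Db3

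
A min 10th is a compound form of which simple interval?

Each octave removed subtracts seven from the number: 10 − 7 = 3.
That makes a minor tenth a compound minor third — an octave plus a minor third.

minor 3rd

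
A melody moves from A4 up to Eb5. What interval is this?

A to E spans five letter names (A-B-C-D-E), so the interval is some kind of fifth.
The perfect fifth is 7 semitones; here we have 6, one semitone narrower: diminished.

diminished 5th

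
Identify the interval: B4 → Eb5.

diminished fourth

B to E spans four letter names (B-C-D-E): a fourth.
A perfect fourth would be 5 semitones; B4 to Eb5 is 4, one semitone narrower, so the interval is diminished.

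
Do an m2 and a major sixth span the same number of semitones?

1 semitone (minor second) vs 9 semitones (major sixth): not equal.

No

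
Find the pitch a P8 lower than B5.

An octave keeps the letter name B, an octave down from B.
A perfect octave spans 12 semitones, so from B5 the target pitch is B4.

B4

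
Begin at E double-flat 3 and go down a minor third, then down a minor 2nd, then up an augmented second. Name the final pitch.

C sharp 3

Ebb3 down a minor third → Cb3 (3 semitones).
Cb3 down a minor second → Bb2 (1 semitone).
An augmented second up from Bb2 is C#3.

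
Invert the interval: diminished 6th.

A3

Interval numbers invert to sum to nine: 6 + 3 = 9, so a sixth inverts to a third.
Quality inverts too: diminished becomes augmented. That makes the inversion an augmented third.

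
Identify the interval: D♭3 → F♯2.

diminished sixth

Descending from Db3 to F#2 is the same interval as ascending F#2 to Db3.
F to D spans six letter names (F-G-A-B-C-D) — that makes it a sixth of some quality.
A major sixth would be 9 semitones; F#2 to Db3 is 7, two semitones narrower, so the interval is diminished.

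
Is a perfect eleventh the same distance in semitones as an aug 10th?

A perfect eleventh = 17 semitones = an augmented tenth; enharmonically equal.

Yes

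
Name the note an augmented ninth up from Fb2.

The ninth's letter: F up two letter names plus an octave → G.
Moving 15 semitones up from Fb2 (the size of an augmented ninth) reaches G3.

G3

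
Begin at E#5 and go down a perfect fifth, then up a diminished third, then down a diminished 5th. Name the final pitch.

F#4

A perfect fifth down from E#5 is A#4.
Up a diminished third from A#4: C5 (2 semitones up).
A diminished fifth down from C5 is F#4.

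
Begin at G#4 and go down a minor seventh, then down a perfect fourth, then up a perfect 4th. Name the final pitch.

Down a minor seventh from G#4: A#3 (10 semitones down).
A#3 down a perfect fourth → E#3 (5 semitones).
E#3 up a perfect fourth → A#3 (5 semitones).

A#3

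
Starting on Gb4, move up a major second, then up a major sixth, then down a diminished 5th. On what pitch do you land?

B4

Up a major second from Gb4: Ab4 (2 semitones up).
Ab4 up a major sixth → F5 (9 semitones).
A diminished fifth down from F5 is B4.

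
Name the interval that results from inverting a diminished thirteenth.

First reduce the compound diminished thirteenth to its simple form, a diminished sixth.
Inverted interval numbers add to nine, so a sixth pairs with a third (6 + 3 = 9).
And diminished becomes augmented under inversion, so we get an augmented third.

augmented 3rd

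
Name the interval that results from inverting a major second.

Interval numbers invert to sum to nine: 2 + 7 = 9, so a second inverts to a seventh.
Quality inverts too: major becomes minor. That makes the inversion a minor seventh.

m7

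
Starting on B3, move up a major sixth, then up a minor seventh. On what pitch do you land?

B3 up a major sixth → G#4 (9 semitones).
Up a minor seventh from G#4: F#5 (10 semitones up).

F#5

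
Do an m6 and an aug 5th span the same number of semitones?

Yes

Both span 8 semitones: a minor sixth and an augmented fifth are the same chromatic distance.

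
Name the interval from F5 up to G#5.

augmented second

F to G spans two letter names (F-G): a second.
F5 to G#5 spans 3 semitones — one semitone wider than the major second (2) — giving an augmented second.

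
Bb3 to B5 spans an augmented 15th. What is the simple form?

augmented 8th

Subtracting seven from the interval number removes an octave: 15 − 7 = 8.
That makes an augmented fifteenth a compound augmented octave — an octave plus an augmented octave.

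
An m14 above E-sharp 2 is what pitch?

D-sharp 4

Seven letters up from E (plus an octave) reaches D.
A minor fourteenth is 22 semitones; 22 semitones up from E#2 gives D#4.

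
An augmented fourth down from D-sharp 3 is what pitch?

Counting four letter names down from D lands on A.
An augmented fourth is 6 semitones; 6 semitones down from D#3 gives A2.

A 2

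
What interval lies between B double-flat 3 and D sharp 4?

AA3

B to D spans three letter names (B-C-D): a third.
The major third is 4 semitones; here we have 6, two semitones wider: doubly augmented.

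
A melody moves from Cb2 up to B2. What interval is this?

augmented 7th

C to B spans seven letter names (C-D-E-F-G-A-B) — that makes it a seventh of some quality.
Cb2 to B2 spans 12 semitones — one semitone wider than the major seventh (11) — giving an augmented seventh.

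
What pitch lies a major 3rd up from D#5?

F##5

Three letter names up from D: F.
A major third spans 4 semitones, so from D#5 the target pitch is F##5.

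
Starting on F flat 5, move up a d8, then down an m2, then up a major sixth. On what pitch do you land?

C flat 7

Fb5 up a diminished octave → Fbb6 (11 semitones).
A minor second down from Fbb6 is Ebb6.
Ebb6 up a major sixth → Cb7 (9 semitones).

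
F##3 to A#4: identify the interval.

F to A spans three letter names (F-G-A), plus an octave: a tenth.
F##3 to A#4 is 15 semitones, a half step short of the major tenth (16), so this is minor.
(Equivalently, a compound minor third: a minor third plus an octave.)

minor 10th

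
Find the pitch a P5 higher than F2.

C3

The fifth takes the letter from F up to C.
A perfect fifth spans 7 semitones, so from F2 the target pitch is C3.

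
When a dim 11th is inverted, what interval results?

First reduce the compound diminished eleventh to its simple form, a diminished fourth.
The rule of nine gives the new number: 9 − 4 = 5, so a fourth becomes a fifth.
And diminished becomes augmented under inversion, so we get an augmented fifth.

augmented fifth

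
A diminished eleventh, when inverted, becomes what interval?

A5

First reduce the compound diminished eleventh to its simple form, a diminished fourth.
Interval numbers invert to sum to nine: 4 + 5 = 9, so a fourth inverts to a fifth.
And diminished becomes augmented under inversion, so we get an augmented fifth.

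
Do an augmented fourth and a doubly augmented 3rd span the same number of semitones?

Both span 6 semitones: an augmented fourth and a doubly augmented third are the same chromatic distance.

Yes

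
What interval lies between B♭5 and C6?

B to C spans two letter names (B-C), so the interval is some kind of second.
The major second spans 2 semitones, and Bb5 to C6 is exactly 2 semitones — so this is a major second.

major second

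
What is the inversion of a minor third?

M6

Interval numbers invert to sum to nine: 3 + 6 = 9, so a third inverts to a sixth.
And minor becomes major under inversion, so we get a major sixth.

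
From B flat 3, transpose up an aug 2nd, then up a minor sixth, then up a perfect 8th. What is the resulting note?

An augmented second up from Bb3 is C#4.
A minor sixth up from C#4 is A4.
A4 up a perfect octave → A5 (12 semitones).

A 5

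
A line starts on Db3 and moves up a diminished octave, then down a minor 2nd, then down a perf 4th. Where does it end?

A diminished octave up from Db3 is Dbb4.
Down a minor second from Dbb4: Cb4 (1 semitone down).
A perfect fourth down from Cb4 is Gb3.

Gb3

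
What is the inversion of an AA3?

Inverted interval numbers add to nine, so a third pairs with a sixth (3 + 6 = 9).
And doubly augmented becomes doubly diminished under inversion, so we get a doubly diminished sixth.

doubly diminished sixth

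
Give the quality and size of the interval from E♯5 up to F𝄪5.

E to F spans two letter names (E-F) — that makes it a second of some quality.
E#5 to F##5 is 2 semitones, matching the major second exactly, so the quality is major.

major second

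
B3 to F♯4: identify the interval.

B to F spans five letter names (B-C-D-E-F): a fifth.
Counting semitones, B3→F#4 is 7, which is the perfect fifth.

perfect fifth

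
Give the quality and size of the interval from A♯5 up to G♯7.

A to G spans seven letter names (A-B-C-D-E-F-G), plus an octave: a fourteenth.
At 22 semitones, A#5→G#7 falls one short of a major fourteenth: minor.
(Equivalently, a compound minor seventh: a minor seventh plus an octave.)

minor fourteenth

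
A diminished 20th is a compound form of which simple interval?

diminished 6th

Take out 2 octaves (14 from the number): 20 − 14 = 6.
Quality carries through unchanged, so the simple form is a diminished sixth.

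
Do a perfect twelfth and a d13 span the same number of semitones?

Yes

A perfect twelfth = 19 semitones = a diminished thirteenth; enharmonically equal.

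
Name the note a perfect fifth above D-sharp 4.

A-sharp 4

Counting five letter names up from D lands on A.
Moving 7 semitones up from D#4 (the size of a perfect fifth) reaches A#4.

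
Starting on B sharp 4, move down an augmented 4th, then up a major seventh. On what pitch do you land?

E sharp 5

B#4 down an augmented fourth → F#4 (6 semitones).
Up a major seventh from F#4: E#5 (11 semitones up).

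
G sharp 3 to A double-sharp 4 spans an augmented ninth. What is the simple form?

Each octave removed subtracts seven from the number: 9 − 7 = 2.
Quality carries through unchanged, so the simple form is an augmented second.

A2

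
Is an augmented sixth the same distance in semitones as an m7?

Yes

An augmented sixth spans 10 semitones, and a minor seventh also spans 10 semitones — they're enharmonic.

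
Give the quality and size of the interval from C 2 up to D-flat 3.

C to D spans two letter names (C-D), plus an octave — that makes it a ninth of some quality.
At 13 semitones, C2→Db3 falls one short of a major ninth: minor.
(Equivalently, a compound minor second: a minor second plus an octave.)

minor ninth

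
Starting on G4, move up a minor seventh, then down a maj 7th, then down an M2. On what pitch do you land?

G4 up a minor seventh → F5 (10 semitones).
A major seventh down from F5 is Gb4.
Down a major second from Gb4: Fb4 (2 semitones down).

Fb4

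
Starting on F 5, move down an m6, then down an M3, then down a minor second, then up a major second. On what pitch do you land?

F sharp 4

Down a minor sixth from F5: A4 (8 semitones down).
A4 down a major third → F4 (4 semitones).
F4 down a minor second → E4 (1 semitone).
Up a major second from E4: F#4 (2 semitones up).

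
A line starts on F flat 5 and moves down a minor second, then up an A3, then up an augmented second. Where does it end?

A double-sharp 5

Fb5 down a minor second → Eb5 (1 semitone).
Up an augmented third from Eb5: G#5 (5 semitones up).
Up an augmented second from G#5: A##5 (3 semitones up).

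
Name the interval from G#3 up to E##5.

G to E spans six letter names (G-A-B-C-D-E), plus an octave, so the interval is some kind of thirteenth.
The major thirteenth is 21 semitones; here we have 22, one semitone wider: augmented.
(Equivalently, a compound augmented sixth: an augmented sixth plus an octave.)

augmented thirteenth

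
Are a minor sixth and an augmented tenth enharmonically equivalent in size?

No

A minor sixth spans 8 semitones; an augmented tenth spans 17 semitones. They differ by 9.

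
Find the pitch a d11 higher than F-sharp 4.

B-flat 5

The eleventh's letter: F up four letter names plus an octave → B.
A diminished eleventh spans 16 semitones, so from F#4 the target pitch is Bb5.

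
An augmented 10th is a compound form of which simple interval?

A3

Take out an octave (7 from the number): 10 − 7 = 3.
That makes an augmented tenth a compound augmented third — an octave plus an augmented third.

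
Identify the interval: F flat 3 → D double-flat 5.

F to D spans six letter names (F-G-A-B-C-D), plus an octave: a thirteenth.
A major thirteenth would be 21 semitones, but Fb3 to Dbb5 is 20 — one semitone narrower, making it a minor thirteenth.
(Equivalently, a compound minor sixth: a minor sixth plus an octave.)

minor thirteenth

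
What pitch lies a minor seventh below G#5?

Counting seven letter names down from G lands on A.
A minor seventh is 10 semitones; 10 semitones down from G#5 gives A#4.

A#4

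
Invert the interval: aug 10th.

First reduce the compound augmented tenth to its simple form, an augmented third.
Interval numbers invert to sum to nine: 3 + 6 = 9, so a third inverts to a sixth.
The quality also flips — augmented becomes diminished — giving a diminished sixth.

d6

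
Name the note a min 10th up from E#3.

The tenth's letter: E up three letter names plus an octave → G.
A minor tenth spans 15 semitones, so from E#3 the target pitch is G#4.

G#4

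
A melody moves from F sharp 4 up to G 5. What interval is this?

F to G spans two letter names (F-G), plus an octave: a ninth.
F#4 to G5 is 13 semitones, a half step short of the major ninth (14), so this is minor.
(Equivalently, a compound minor second: a minor second plus an octave.)

m9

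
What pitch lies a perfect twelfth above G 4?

The twelfth's letter: G up five letter names plus an octave → D.
Moving 19 semitones up from G4 (the size of a perfect twelfth) reaches D6.

D 6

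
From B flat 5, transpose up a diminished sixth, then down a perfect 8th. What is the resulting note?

Bb5 up a diminished sixth → Gbb6 (7 semitones).
Down a perfect octave from Gbb6: Gbb5 (12 semitones down).

G double-flat 5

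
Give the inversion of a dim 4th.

augmented 5th

Inverted interval numbers add to nine, so a fourth pairs with a fifth (4 + 5 = 9).
And diminished becomes augmented under inversion, so we get an augmented fifth.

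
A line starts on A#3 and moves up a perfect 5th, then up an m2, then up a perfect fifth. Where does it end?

C#5

Up a perfect fifth from A#3: E#4 (7 semitones up).
A minor second up from E#4 is F#4.
F#4 up a perfect fifth → C#5 (7 semitones).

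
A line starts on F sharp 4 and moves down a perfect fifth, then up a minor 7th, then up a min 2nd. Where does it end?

A perfect fifth down from F#4 is B3.
A minor seventh up from B3 is A4.
A4 up a minor second → Bb4 (1 semitone).

B flat 4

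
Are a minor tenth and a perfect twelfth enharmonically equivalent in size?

A minor tenth spans 15 semitones; a perfect twelfth spans 19 semitones. They differ by 4.

No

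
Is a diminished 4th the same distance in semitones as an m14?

A diminished fourth is 4 semitones but a minor fourteenth is 22 semitones — different sizes.

No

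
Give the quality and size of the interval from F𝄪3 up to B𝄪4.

F to B spans four letter names (F-G-A-B), plus an octave, so the interval is some kind of eleventh.
A perfect eleventh would be 17 semitones; F##3 to B##4 is 18, one semitone wider, so the interval is augmented.
(Equivalently, a compound augmented fourth: an augmented fourth plus an octave.)

A11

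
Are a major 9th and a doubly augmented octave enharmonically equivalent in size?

Yes

Both span 14 semitones: a major ninth and a doubly augmented octave are the same chromatic distance.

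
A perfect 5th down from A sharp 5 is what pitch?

D sharp 5

Counting five letter names down from A lands on D.
A perfect fifth is 7 semitones; 7 semitones down from A#5 gives D#5.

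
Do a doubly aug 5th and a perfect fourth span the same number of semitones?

A doubly augmented fifth is 9 semitones but a perfect fourth is 5 semitones — different sizes.

No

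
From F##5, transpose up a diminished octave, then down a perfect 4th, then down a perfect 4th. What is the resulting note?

G#5

F##5 up a diminished octave → F#6 (11 semitones).
F#6 down a perfect fourth → C#6 (5 semitones).
A perfect fourth down from C#6 is G#5.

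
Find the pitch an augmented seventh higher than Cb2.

The seventh takes the letter from C up to B.
An augmented seventh is 12 semitones; 12 semitones up from Cb2 gives B2.

B2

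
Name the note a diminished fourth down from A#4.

Four letter names down from A: E.
Moving 4 semitones down from A#4 (the size of a diminished fourth) reaches E##4.

E##4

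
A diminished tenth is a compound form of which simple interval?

d3

Each octave removed subtracts seven from the number: 10 − 7 = 3.
That makes a diminished tenth a compound diminished third — an octave plus a diminished third.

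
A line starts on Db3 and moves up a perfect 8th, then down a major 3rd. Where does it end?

Bbb3

A perfect octave up from Db3 is Db4.
A major third down from Db4 is Bbb3.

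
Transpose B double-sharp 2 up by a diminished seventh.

Counting seven letter names up from B lands on A.
A diminished seventh spans 9 semitones, so from B##2 the target pitch is A#3.

A sharp 3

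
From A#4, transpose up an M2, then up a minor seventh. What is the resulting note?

A#5

Up a major second from A#4: B#4 (2 semitones up).
A minor seventh up from B#4 is A#5.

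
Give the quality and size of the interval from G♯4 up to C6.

G to C spans four letter names (G-A-B-C), plus an octave — that makes it an eleventh of some quality.
G#4 to C6 spans 16 semitones — one semitone narrower than the perfect eleventh (17) — giving a diminished eleventh.
(Equivalently, a compound diminished fourth: a diminished fourth plus an octave.)

diminished 11th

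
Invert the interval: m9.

First reduce the compound minor ninth to its simple form, a minor second.
Interval numbers invert to sum to nine: 2 + 7 = 9, so a second inverts to a seventh.
Quality inverts too: minor becomes major. That makes the inversion a major seventh.

major 7th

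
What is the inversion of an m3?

Inverted interval numbers add to nine, so a third pairs with a sixth (3 + 6 = 9).
Quality inverts too: minor becomes major. That makes the inversion a major sixth.

major sixth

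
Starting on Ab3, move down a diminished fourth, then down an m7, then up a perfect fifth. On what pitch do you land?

C#3

Down a diminished fourth from Ab3: E3 (4 semitones down).
E3 down a minor seventh → F#2 (10 semitones).
A perfect fifth up from F#2 is C#3.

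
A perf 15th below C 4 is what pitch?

A fifteenth keeps the letter name C, two octaves down from C.
A perfect fifteenth spans 24 semitones, so from C4 the target pitch is C2.

C 2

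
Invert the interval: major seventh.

minor second

Inverted interval numbers add to nine, so a seventh pairs with a second (7 + 2 = 9).
Quality inverts too: major becomes minor. That makes the inversion a minor second.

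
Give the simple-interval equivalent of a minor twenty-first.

Each octave removed subtracts seven from the number: 21 − 14 = 7.
So a minor twenty-first is 2 octaves plus a minor seventh. The quality is unchanged.

minor 7th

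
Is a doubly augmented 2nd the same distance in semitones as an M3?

A doubly augmented second spans 4 semitones, and a major third also spans 4 semitones — they're enharmonic.

Yes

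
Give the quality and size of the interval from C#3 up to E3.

minor third

C to E spans three letter names (C-D-E) — that makes it a third of some quality.
C#3 to E3 is 3 semitones, a half step short of the major third (4), so this is minor.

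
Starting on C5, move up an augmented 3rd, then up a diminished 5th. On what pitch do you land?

Up an augmented third from C5: E#5 (5 semitones up).
A diminished fifth up from E#5 is B5.

B5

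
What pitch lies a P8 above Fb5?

Fb6

The letter stays F (same as the start), shifted an octave up.
A perfect octave spans 12 semitones, so from Fb5 the target pitch is Fb6.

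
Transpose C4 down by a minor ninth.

B2

The ninth's letter: C down two letter names plus an octave → B.
A minor ninth is 13 semitones; 13 semitones down from C4 gives B2.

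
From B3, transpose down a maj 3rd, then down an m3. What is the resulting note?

E3

Down a major third from B3: G3 (4 semitones down).
Down a minor third from G3: E3 (3 semitones down).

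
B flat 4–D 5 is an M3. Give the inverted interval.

Inverted interval numbers add to nine, so a third pairs with a sixth (3 + 6 = 9).
The quality also flips — major becomes minor — giving a minor sixth.

minor 6th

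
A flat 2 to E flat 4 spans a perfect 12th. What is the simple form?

perfect fifth

Each octave removed subtracts seven from the number: 12 − 7 = 5.
Quality carries through unchanged, so the simple form is a perfect fifth.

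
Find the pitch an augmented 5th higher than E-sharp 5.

B-double-sharp 5

Five letter names up from E: B.
An augmented fifth spans 8 semitones, so from E#5 the target pitch is B##5.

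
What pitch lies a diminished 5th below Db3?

The fifth takes the letter from D down to G.
A diminished fifth spans 6 semitones, so from Db3 the target pitch is G2.

G2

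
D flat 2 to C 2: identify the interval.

m2

Descending from Db2 to C2 is the same interval as ascending C2 to Db2.
C to D spans two letter names (C-D), so the interval is some kind of second.
A major second would be 2 semitones, but C2 to Db2 is 1 — one semitone narrower, making it a minor second.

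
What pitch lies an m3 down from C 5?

Counting three letter names down from C lands on A.
Moving 3 semitones down from C5 (the size of a minor third) reaches A4.

A 4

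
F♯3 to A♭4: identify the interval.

F to A spans three letter names (F-G-A), plus an octave, so the interval is some kind of tenth.
F#3 to Ab4 spans 14 semitones — two semitones narrower than the major tenth (16) — giving a diminished tenth.
(Equivalently, a compound diminished third: a diminished third plus an octave.)

diminished tenth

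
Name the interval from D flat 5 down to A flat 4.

Descending from Db5 to Ab4 is the same interval as ascending Ab4 to Db5.
A to D spans four letter names (A-B-C-D), so the interval is some kind of fourth.
Counting semitones, Ab4→Db5 is 5, which is the perfect fourth.

perfect fourth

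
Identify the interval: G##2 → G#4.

G to G is the same letter name, plus 2 octaves: a fifteenth.
G##2 to G#4 spans 23 semitones — one semitone narrower than the perfect fifteenth (24) — giving a diminished fifteenth.
(Equivalently, a compound diminished octave: a diminished octave plus an octave.)

diminished fifteenth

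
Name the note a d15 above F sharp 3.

For a fifteenth the letter name doesn't change: still F, two octaves up.
Moving 23 semitones up from F#3 (the size of a diminished fifteenth) reaches F5.

F 5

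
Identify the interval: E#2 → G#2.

minor third

E to G spans three letter names (E-F-G): a third.
A major third would be 4 semitones, but E#2 to G#2 is 3 — one semitone narrower, making it a minor third.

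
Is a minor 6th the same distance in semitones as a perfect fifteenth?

No

A minor sixth spans 8 semitones; a perfect fifteenth spans 24 semitones. They differ by 16.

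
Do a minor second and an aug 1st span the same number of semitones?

Yes

A minor second spans 1 semitone, and an augmented unison also spans 1 semitone — they're enharmonic.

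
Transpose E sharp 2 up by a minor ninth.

The ninth's letter: E up two letter names plus an octave → F.
A minor ninth is 13 semitones; 13 semitones up from E#2 gives F#3.

F sharp 3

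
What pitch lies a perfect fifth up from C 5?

Five letter names up from C: G.
A perfect fifth spans 7 semitones, so from C5 the target pitch is G5.

G 5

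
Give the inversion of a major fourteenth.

First reduce the compound major fourteenth to its simple form, a major seventh.
Interval numbers invert to sum to nine: 7 + 2 = 9, so a seventh inverts to a second.
The quality also flips — major becomes minor — giving a minor second.

minor 2nd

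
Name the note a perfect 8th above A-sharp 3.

An octave keeps the letter name A, an octave up from A.
A perfect octave spans 12 semitones, so from A#3 the target pitch is A#4.

A-sharp 4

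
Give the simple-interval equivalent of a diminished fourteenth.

Each octave removed subtracts seven from the number: 14 − 7 = 7.
Quality carries through unchanged, so the simple form is a diminished seventh.

diminished seventh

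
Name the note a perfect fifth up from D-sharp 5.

A-sharp 5

Counting five letter names up from D lands on A.
Moving 7 semitones up from D#5 (the size of a perfect fifth) reaches A#5.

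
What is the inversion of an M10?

First reduce the compound major tenth to its simple form, a major third.
Interval numbers invert to sum to nine: 3 + 6 = 9, so a third inverts to a sixth.
And major becomes minor under inversion, so we get a minor sixth.

minor sixth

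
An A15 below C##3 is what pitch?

C#1

For a fifteenth the letter name doesn't change: still C, two octaves down.
Moving 25 semitones down from C##3 (the size of an augmented fifteenth) reaches C#1.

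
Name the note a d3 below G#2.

Three letter names down from G: E.
A diminished third is 2 semitones; 2 semitones down from G#2 gives E##2.

E##2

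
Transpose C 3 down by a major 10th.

A flat 1

Counting three letter names plus an octave down from C lands on A.
A major tenth spans 16 semitones, so from C3 the target pitch is Ab1.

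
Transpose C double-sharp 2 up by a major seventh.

The seventh takes the letter from C up to B.
A major seventh spans 11 semitones, so from C##2 the target pitch is B##2.

B double-sharp 2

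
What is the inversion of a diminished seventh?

augmented second

The rule of nine gives the new number: 9 − 7 = 2, so a seventh becomes a second.
And diminished becomes augmented under inversion, so we get an augmented second.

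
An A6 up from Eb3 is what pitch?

C#4

Six letter names up from E: C.
An augmented sixth is 10 semitones; 10 semitones up from Eb3 gives C#4.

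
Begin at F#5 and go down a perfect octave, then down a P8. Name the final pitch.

Down a perfect octave from F#5: F#4 (12 semitones down).
Down a perfect octave from F#4: F#3 (12 semitones down).

F#3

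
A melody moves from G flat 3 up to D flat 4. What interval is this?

G to D spans five letter names (G-A-B-C-D): a fifth.
The perfect fifth spans 7 semitones, and Gb3 to Db4 is exactly 7 semitones — so this is a perfect fifth.

perfect fifth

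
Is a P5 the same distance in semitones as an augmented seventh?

7 semitones (perfect fifth) vs 12 semitones (augmented seventh): not equal.

No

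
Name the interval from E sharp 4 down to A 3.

Descending from E#4 to A3 is the same interval as ascending A3 to E#4.
A to E spans five letter names (A-B-C-D-E) — that makes it a fifth of some quality.
A3 to E#4 spans 8 semitones — one semitone wider than the perfect fifth (7) — giving an augmented fifth.

augmented 5th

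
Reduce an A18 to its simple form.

Take out 2 octaves (14 from the number): 18 − 14 = 4.
Quality carries through unchanged, so the simple form is an augmented fourth.

augmented 4th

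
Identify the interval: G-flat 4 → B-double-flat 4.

G to B spans three letter names (G-A-B) — that makes it a third of some quality.
A major third would be 4 semitones, but Gb4 to Bbb4 is 3 — one semitone narrower, making it a minor third.

minor 3rd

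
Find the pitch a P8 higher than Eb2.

An octave keeps the letter name E, an octave up from E.
Moving 12 semitones up from Eb2 (the size of a perfect octave) reaches Eb3.

Eb3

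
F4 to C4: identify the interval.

perfect fourth

Descending from F4 to C4 is the same interval as ascending C4 to F4.
C to F spans four letter names (C-D-E-F): a fourth.
Counting semitones, C4→F4 is 5, which is the perfect fourth.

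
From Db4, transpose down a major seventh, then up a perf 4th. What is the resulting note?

Abb3

Db4 down a major seventh → Ebb3 (11 semitones).
Ebb3 up a perfect fourth → Abb3 (5 semitones).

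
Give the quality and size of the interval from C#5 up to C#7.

perfect 15th

C to C is the same letter name, plus 2 octaves — that makes it a fifteenth of some quality.
The perfect fifteenth spans 24 semitones, and C#5 to C#7 is exactly 24 semitones — so this is a perfect fifteenth.
(Equivalently, a compound perfect octave: a perfect octave plus an octave.)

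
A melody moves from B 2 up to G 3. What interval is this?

m6

B to G spans six letter names (B-C-D-E-F-G) — that makes it a sixth of some quality.
B2 to G3 is 8 semitones, a half step short of the major sixth (9), so this is minor.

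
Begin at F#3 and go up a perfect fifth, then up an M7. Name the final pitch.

F#3 up a perfect fifth → C#4 (7 semitones).
Up a major seventh from C#4: B#4 (11 semitones up).

B#4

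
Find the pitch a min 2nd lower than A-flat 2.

G 2

The second takes the letter from A down to G.
Moving 1 semitone down from Ab2 (the size of a minor second) reaches G2.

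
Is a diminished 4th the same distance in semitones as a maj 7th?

No

4 semitones (diminished fourth) vs 11 semitones (major seventh): not equal.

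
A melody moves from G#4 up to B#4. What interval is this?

G to B spans three letter names (G-A-B): a third.
Counting semitones, G#4→B#4 is 4, which is the major third.

major third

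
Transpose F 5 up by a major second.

The second takes the letter from F up to G.
Moving 2 semitones up from F5 (the size of a major second) reaches G5.

G 5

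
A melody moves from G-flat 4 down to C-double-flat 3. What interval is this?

Descending from Gb4 to Cbb3 is the same interval as ascending Cbb3 to Gb4.
C to G spans five letter names (C-D-E-F-G), plus an octave, so the interval is some kind of twelfth.
A perfect twelfth would be 19 semitones; Cbb3 to Gb4 is 20, one semitone wider, so the interval is augmented.
(Equivalently, a compound augmented fifth: an augmented fifth plus an octave.)

A12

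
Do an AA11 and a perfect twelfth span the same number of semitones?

Yes

Both span 19 semitones: a doubly augmented eleventh and a perfect twelfth are the same chromatic distance.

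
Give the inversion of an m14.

major second

First reduce the compound minor fourteenth to its simple form, a minor seventh.
Interval numbers invert to sum to nine: 7 + 2 = 9, so a seventh inverts to a second.
And minor becomes major under inversion, so we get a major second.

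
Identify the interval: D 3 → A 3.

D to A spans five letter names (D-E-F-G-A): a fifth.
D3 to A3 is 7 semitones, matching the perfect fifth exactly, so the quality is perfect.

perfect 5th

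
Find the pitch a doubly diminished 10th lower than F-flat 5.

The tenth's letter: F down three letter names plus an octave → D.
Moving 13 semitones down from Fb5 (the size of a doubly diminished tenth) reaches D#4.

D-sharp 4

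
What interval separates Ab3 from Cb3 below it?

Descending from Ab3 to Cb3 is the same interval as ascending Cb3 to Ab3.
C to A spans six letter names (C-D-E-F-G-A): a sixth.
The major sixth spans 9 semitones, and Cb3 to Ab3 is exactly 9 semitones — so this is a major sixth.

major 6th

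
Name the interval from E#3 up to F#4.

minor 9th

E to F spans two letter names (E-F), plus an octave, so the interval is some kind of ninth.
At 13 semitones, E#3→F#4 falls one short of a major ninth: minor.
(Equivalently, a compound minor second: a minor second plus an octave.)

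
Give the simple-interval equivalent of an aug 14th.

Take out an octave (7 from the number): 14 − 7 = 7.
So an augmented fourteenth is an octave plus an augmented seventh. The quality is unchanged.

A7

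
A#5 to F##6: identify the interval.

A to F spans six letter names (A-B-C-D-E-F), so the interval is some kind of sixth.
Counting semitones, A#5→F##6 is 9, which is the major sixth.

major sixth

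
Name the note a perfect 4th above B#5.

The fourth takes the letter from B up to E.
Moving 5 semitones up from B#5 (the size of a perfect fourth) reaches E#6.

E#6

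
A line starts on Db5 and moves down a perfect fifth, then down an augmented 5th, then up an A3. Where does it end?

Down a perfect fifth from Db5: Gb4 (7 semitones down).
Down an augmented fifth from Gb4: Cbb4 (8 semitones down).
Up an augmented third from Cbb4: Eb4 (5 semitones up).

Eb4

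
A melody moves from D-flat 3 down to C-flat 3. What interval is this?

major second

Descending from Db3 to Cb3 is the same interval as ascending Cb3 to Db3.
C to D spans two letter names (C-D): a second.
Counting semitones, Cb3→Db3 is 2, which is the major second.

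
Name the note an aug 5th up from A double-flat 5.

E flat 6

Counting five letter names up from A lands on E.
An augmented fifth is 8 semitones; 8 semitones up from Abb5 gives Eb6.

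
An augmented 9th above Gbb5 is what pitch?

The ninth's letter: G up two letter names plus an octave → A.
An augmented ninth is 15 semitones; 15 semitones up from Gbb5 gives Ab6.

Ab6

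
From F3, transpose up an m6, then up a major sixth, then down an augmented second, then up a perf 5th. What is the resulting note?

F3 up a minor sixth → Db4 (8 semitones).
Db4 up a major sixth → Bb4 (9 semitones).
Bb4 down an augmented second → Abb4 (3 semitones).
A perfect fifth up from Abb4 is Ebb5.

Ebb5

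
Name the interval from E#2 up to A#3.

E to A spans four letter names (E-F-G-A), plus an octave, so the interval is some kind of eleventh.
The perfect eleventh spans 17 semitones, and E#2 to A#3 is exactly 17 semitones — so this is a perfect eleventh.
(Equivalently, a compound perfect fourth: a perfect fourth plus an octave.)

perfect eleventh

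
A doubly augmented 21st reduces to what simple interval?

Take out 2 octaves (14 from the number): 21 − 14 = 7.
So a doubly augmented twenty-first is 2 octaves plus a doubly augmented seventh. The quality is unchanged.

doubly augmented 7th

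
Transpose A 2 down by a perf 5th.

D 2

Five letter names down from A: D.
A perfect fifth is 7 semitones; 7 semitones down from A2 gives D2.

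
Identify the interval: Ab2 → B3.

A to B spans two letter names (A-B), plus an octave — that makes it a ninth of some quality.
The major ninth is 14 semitones; here we have 15, one semitone wider: augmented.
(Equivalently, a compound augmented second: an augmented second plus an octave.)

augmented ninth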